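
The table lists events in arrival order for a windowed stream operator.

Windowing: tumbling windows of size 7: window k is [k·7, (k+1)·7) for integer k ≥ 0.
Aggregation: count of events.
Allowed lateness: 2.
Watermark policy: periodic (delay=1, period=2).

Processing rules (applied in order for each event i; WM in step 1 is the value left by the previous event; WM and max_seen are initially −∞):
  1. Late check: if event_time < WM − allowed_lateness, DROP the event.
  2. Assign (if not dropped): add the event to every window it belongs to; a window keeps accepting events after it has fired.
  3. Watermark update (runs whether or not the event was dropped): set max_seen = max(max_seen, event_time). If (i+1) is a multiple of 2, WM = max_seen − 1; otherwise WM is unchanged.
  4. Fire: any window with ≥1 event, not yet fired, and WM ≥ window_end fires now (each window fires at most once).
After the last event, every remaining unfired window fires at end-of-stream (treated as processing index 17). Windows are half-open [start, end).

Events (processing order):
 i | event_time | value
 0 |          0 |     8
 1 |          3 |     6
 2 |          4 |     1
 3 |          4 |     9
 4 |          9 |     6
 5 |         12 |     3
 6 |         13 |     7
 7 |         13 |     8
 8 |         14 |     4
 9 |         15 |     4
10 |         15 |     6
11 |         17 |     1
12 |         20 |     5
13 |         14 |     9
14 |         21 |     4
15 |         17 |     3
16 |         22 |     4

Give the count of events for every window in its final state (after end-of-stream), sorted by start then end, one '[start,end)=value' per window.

[0,7)=4 [7,14)=4 [14,21)=7 [21,28)=2

i=0 t=0 v=8: → [0,7); WM=−∞
i=1 t=3 v=6: → [0,7); WM=2
i=2 t=4 v=1: → [0,7); WM=2
i=3 t=4 v=9: → [0,7); WM=3
i=4 t=9 v=6: → [7,14); WM=3
i=5 t=12 v=3: → [7,14); WM=11; [0,7) fires=4
i=6 t=13 v=7: → [7,14); WM=11
i=7 t=13 v=8: → [7,14); WM=12
i=8 t=14 v=4: → [14,21); WM=12
i=9 t=15 v=4: → [14,21); WM=14; [7,14) fires=4
i=10 t=15 v=6: → [14,21); WM=14
i=11 t=17 v=1: → [14,21); WM=16
i=12 t=20 v=5: → [14,21); WM=16
i=13 t=14 v=9: → [14,21); WM=19
i=14 t=21 v=4: → [21,28); WM=19
i=15 t=17 v=3: → [14,21); WM=20
i=16 t=22 v=4: → [21,28); WM=20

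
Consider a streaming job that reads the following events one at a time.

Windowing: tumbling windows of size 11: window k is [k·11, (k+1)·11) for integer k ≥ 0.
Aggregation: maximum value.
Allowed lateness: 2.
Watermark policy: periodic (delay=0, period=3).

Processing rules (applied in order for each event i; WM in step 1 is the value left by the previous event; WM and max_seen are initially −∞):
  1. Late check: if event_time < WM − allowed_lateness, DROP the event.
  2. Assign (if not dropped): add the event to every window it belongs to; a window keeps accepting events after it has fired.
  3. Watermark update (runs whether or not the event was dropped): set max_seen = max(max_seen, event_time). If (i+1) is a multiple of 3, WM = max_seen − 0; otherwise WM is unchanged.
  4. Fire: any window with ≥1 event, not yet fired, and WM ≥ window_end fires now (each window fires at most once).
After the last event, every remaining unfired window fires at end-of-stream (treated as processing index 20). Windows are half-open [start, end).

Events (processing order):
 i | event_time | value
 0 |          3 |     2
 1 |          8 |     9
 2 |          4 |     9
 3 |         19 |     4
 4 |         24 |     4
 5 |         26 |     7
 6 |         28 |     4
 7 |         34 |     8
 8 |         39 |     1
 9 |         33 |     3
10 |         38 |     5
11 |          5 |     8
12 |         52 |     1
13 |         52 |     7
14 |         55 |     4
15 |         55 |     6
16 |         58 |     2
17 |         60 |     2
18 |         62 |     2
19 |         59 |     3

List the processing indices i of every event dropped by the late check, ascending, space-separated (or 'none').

i=0 t=3 v=2: → [0,11); WM=−∞
i=1 t=8 v=9: → [0,11); WM=−∞
i=2 t=4 v=9: → [0,11); WM=8
i=3 t=19 v=4: → [11,22); WM=8
i=4 t=24 v=4: → [22,33); WM=8
i=5 t=26 v=7: → [22,33); WM=26; [0,11) fires=9 [11,22) fires=4
i=6 t=28 v=4: → [22,33); WM=26
i=7 t=34 v=8: → [33,44); WM=26
i=8 t=39 v=1: → [33,44); WM=39; [22,33) fires=7
i=9 t=33 v=3: DROP (t<39-2); WM=39
i=10 t=38 v=5: → [33,44); WM=39
i=11 t=5 v=8: DROP (t<39-2); WM=39
i=12 t=52 v=1: → [44,55); WM=39
i=13 t=52 v=7: → [44,55); WM=39
i=14 t=55 v=4: → [55,66); WM=55; [33,44) fires=8 [44,55) fires=7
i=15 t=55 v=6: → [55,66); WM=55
i=16 t=58 v=2: → [55,66); WM=55
i=17 t=60 v=2: → [55,66); WM=60
i=18 t=62 v=2: → [55,66); WM=60
i=19 t=59 v=3: → [55,66); WM=60

9 11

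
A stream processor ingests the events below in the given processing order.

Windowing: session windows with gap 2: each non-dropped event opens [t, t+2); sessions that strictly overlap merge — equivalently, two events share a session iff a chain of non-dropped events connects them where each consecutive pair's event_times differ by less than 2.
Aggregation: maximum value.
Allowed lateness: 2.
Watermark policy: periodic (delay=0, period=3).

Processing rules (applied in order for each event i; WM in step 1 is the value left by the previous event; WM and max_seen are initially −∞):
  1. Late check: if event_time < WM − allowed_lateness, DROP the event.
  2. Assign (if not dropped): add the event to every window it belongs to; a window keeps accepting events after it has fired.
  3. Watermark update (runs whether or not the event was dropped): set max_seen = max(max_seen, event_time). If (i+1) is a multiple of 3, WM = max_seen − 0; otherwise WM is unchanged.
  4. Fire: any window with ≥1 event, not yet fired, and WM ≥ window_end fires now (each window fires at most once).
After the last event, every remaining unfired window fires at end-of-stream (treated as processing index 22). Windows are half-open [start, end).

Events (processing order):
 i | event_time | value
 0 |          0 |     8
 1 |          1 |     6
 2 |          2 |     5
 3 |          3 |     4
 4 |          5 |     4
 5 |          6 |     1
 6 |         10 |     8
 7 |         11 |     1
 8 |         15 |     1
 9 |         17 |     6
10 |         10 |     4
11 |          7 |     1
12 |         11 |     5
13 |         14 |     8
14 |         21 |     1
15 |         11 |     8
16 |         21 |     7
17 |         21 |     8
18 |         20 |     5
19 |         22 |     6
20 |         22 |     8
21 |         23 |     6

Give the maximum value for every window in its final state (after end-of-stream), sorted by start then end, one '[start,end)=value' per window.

[0,5)=8 [5,8)=4 [10,13)=8 [15,17)=1 [17,19)=6 [20,25)=8

i=0 t=0 v=8: → [0,2); WM=−∞
i=1 t=1 v=6: → [0,3); WM=−∞
i=2 t=2 v=5: → [0,4); WM=2
i=3 t=3 v=4: → [0,5); WM=2
i=4 t=5 v=4: → [5,7); WM=2
i=5 t=6 v=1: → [5,8); WM=6
i=6 t=10 v=8: → [10,12); WM=6
i=7 t=11 v=1: → [10,13); WM=6
i=8 t=15 v=1: → [15,17); WM=15
i=9 t=17 v=6: → [17,19); WM=15
i=10 t=10 v=4: DROP (t<15-2); WM=15
i=11 t=7 v=1: DROP (t<15-2); WM=17
i=12 t=11 v=5: DROP (t<17-2); WM=17
i=13 t=14 v=8: DROP (t<17-2); WM=17
i=14 t=21 v=1: → [21,23); WM=21
i=15 t=11 v=8: DROP (t<21-2); WM=21
i=16 t=21 v=7: → [21,23); WM=21
i=17 t=21 v=8: → [21,23); WM=21
i=18 t=20 v=5: → [20,23); WM=21
i=19 t=22 v=6: → [20,24); WM=21
i=20 t=22 v=8: → [20,24); WM=22
i=21 t=23 v=6: → [20,25); WM=22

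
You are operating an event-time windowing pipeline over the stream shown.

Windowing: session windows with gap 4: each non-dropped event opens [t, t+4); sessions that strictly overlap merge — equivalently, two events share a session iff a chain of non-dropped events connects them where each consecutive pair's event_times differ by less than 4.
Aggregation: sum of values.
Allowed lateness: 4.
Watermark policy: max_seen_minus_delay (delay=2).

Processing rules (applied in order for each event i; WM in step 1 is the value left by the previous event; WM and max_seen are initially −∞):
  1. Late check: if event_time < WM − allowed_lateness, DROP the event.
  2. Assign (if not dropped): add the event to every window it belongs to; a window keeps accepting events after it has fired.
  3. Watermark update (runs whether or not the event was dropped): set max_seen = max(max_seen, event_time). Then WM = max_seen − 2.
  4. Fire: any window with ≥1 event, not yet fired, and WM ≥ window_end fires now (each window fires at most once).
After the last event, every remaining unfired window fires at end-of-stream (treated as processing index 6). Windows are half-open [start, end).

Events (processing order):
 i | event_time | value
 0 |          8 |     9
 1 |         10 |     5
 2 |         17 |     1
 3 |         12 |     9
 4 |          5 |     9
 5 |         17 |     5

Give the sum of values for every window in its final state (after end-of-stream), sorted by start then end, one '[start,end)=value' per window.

[8,16)=23 [17,21)=6

i=0 t=8 v=9: → [8,12); WM=6
i=1 t=10 v=5: → [8,14); WM=8
i=2 t=17 v=1: → [17,21); WM=15
i=3 t=12 v=9: → [8,16); WM=15
i=4 t=5 v=9: DROP (t<15-4); WM=15
i=5 t=17 v=5: → [17,21); WM=15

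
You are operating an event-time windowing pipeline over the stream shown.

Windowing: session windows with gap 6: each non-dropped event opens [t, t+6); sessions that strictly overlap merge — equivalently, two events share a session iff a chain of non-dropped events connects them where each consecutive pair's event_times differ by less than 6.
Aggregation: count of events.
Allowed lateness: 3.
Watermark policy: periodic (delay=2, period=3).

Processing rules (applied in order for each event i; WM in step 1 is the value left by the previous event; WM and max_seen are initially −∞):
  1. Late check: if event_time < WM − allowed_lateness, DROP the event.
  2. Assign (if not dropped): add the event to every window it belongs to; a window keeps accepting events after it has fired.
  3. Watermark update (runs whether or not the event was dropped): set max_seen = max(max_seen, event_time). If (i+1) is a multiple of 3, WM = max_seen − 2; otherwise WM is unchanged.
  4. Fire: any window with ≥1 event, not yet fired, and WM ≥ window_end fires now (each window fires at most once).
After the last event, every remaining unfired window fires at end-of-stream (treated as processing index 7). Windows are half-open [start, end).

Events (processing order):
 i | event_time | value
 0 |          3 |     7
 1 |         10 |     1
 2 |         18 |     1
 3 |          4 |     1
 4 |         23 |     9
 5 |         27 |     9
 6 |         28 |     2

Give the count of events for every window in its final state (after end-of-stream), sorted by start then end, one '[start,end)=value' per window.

i=0 t=3 v=7: → [3,9); WM=−∞
i=1 t=10 v=1: → [10,16); WM=−∞
i=2 t=18 v=1: → [18,24); WM=16
i=3 t=4 v=1: DROP (t<16-3); WM=16
i=4 t=23 v=9: → [18,29); WM=16
i=5 t=27 v=9: → [18,33); WM=25
i=6 t=28 v=2: → [18,34); WM=25

[3,9)=1 [10,16)=1 [18,34)=4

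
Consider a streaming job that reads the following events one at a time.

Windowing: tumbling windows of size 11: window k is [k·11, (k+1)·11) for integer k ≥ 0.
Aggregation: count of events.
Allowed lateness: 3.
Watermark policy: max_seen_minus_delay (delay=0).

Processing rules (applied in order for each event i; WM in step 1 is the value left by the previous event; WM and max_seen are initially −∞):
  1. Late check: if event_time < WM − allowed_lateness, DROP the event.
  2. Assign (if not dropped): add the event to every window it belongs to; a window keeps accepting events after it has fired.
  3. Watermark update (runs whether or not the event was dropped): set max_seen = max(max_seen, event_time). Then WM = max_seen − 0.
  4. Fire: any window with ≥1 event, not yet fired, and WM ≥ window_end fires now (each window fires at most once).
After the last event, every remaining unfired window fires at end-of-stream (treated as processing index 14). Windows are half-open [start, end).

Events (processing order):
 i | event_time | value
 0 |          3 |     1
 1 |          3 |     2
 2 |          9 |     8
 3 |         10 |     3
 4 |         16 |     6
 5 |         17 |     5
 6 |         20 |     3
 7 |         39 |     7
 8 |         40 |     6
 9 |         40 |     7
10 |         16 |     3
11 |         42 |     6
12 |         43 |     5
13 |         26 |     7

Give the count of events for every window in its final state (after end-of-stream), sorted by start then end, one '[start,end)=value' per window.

i=0 t=3 v=1: → [0,11); WM=3
i=1 t=3 v=2: → [0,11); WM=3
i=2 t=9 v=8: → [0,11); WM=9
i=3 t=10 v=3: → [0,11); WM=10
i=4 t=16 v=6: → [11,22); WM=16; [0,11) fires=4
i=5 t=17 v=5: → [11,22); WM=17
i=6 t=20 v=3: → [11,22); WM=20
i=7 t=39 v=7: → [33,44); WM=39; [11,22) fires=3
i=8 t=40 v=6: → [33,44); WM=40
i=9 t=40 v=7: → [33,44); WM=40
i=10 t=16 v=3: DROP (t<40-3); WM=40
i=11 t=42 v=6: → [33,44); WM=42
i=12 t=43 v=5: → [33,44); WM=43
i=13 t=26 v=7: DROP (t<43-3); WM=43

[0,11)=4 [11,22)=3 [33,44)=5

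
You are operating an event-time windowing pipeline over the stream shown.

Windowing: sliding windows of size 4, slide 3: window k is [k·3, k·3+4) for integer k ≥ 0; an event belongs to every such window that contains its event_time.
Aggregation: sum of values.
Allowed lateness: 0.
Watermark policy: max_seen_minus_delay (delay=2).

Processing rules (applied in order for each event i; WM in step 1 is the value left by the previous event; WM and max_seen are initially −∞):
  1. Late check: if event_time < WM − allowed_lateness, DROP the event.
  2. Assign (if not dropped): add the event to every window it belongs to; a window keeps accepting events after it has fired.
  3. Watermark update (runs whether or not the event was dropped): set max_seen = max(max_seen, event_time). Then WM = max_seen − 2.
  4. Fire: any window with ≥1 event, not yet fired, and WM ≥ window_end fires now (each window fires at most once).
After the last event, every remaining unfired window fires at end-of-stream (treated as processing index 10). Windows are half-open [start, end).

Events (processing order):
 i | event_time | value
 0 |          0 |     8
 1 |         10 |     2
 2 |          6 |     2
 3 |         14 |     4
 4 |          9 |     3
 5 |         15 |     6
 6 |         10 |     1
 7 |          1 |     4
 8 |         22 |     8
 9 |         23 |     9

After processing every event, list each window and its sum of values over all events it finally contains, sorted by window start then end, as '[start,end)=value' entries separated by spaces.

[0,4)=8 [9,13)=2 [12,16)=10 [15,19)=6 [21,25)=17

i=0 t=0 v=8: → [0,4); WM=-2
i=1 t=10 v=2: → [9,13); WM=8; [0,4) fires=8
i=2 t=6 v=2: DROP (t<8-0); WM=8
i=3 t=14 v=4: → [12,16); WM=12
i=4 t=9 v=3: DROP (t<12-0); WM=12
i=5 t=15 v=6: → [15,19),[12,16); WM=13; [9,13) fires=2
i=6 t=10 v=1: DROP (t<13-0); WM=13
i=7 t=1 v=4: DROP (t<13-0); WM=13
i=8 t=22 v=8: → [21,25); WM=20; [12,16) fires=10 [15,19) fires=6
i=9 t=23 v=9: → [21,25); WM=21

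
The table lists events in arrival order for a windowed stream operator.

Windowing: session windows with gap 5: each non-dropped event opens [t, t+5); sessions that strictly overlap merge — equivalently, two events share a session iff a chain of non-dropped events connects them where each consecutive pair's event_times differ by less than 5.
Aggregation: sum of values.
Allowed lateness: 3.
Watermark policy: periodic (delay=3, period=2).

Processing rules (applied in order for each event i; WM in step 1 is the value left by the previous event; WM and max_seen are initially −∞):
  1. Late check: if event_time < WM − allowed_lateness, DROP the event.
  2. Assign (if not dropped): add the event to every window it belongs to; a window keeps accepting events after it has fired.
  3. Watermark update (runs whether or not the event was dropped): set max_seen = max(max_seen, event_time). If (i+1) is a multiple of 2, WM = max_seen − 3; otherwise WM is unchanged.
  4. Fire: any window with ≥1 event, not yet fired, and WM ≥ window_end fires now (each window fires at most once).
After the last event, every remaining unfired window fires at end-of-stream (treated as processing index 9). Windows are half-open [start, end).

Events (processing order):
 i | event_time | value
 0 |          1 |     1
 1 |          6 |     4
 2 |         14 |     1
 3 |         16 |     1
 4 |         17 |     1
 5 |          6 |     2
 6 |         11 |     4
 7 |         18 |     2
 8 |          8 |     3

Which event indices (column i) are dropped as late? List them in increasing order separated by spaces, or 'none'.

5 8

i=0 t=1 v=1: → [1,6); WM=−∞
i=1 t=6 v=4: → [6,11); WM=3
i=2 t=14 v=1: → [14,19); WM=3
i=3 t=16 v=1: → [14,21); WM=13
i=4 t=17 v=1: → [14,22); WM=13
i=5 t=6 v=2: DROP (t<13-3); WM=14
i=6 t=11 v=4: → [11,22); WM=14
i=7 t=18 v=2: → [11,23); WM=15
i=8 t=8 v=3: DROP (t<15-3); WM=15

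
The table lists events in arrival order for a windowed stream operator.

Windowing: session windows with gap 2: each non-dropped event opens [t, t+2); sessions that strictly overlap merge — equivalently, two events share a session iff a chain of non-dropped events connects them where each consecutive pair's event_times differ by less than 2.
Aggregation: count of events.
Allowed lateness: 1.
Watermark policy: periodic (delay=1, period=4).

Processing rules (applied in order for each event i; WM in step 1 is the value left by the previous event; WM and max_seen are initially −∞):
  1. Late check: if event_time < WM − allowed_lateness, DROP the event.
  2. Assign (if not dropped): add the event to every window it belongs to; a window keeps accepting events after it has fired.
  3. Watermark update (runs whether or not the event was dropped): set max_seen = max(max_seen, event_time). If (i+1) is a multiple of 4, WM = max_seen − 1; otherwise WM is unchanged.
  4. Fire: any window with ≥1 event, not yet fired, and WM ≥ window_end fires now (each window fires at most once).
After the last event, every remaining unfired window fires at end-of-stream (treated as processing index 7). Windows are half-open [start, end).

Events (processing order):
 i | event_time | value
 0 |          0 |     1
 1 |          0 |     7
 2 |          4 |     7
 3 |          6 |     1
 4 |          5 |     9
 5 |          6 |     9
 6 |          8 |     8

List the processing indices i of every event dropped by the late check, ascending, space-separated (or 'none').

i=0 t=0 v=1: → [0,2); WM=−∞
i=1 t=0 v=7: → [0,2); WM=−∞
i=2 t=4 v=7: → [4,6); WM=−∞
i=3 t=6 v=1: → [6,8); WM=5
i=4 t=5 v=9: → [4,8); WM=5
i=5 t=6 v=9: → [4,8); WM=5
i=6 t=8 v=8: → [8,10); WM=5

none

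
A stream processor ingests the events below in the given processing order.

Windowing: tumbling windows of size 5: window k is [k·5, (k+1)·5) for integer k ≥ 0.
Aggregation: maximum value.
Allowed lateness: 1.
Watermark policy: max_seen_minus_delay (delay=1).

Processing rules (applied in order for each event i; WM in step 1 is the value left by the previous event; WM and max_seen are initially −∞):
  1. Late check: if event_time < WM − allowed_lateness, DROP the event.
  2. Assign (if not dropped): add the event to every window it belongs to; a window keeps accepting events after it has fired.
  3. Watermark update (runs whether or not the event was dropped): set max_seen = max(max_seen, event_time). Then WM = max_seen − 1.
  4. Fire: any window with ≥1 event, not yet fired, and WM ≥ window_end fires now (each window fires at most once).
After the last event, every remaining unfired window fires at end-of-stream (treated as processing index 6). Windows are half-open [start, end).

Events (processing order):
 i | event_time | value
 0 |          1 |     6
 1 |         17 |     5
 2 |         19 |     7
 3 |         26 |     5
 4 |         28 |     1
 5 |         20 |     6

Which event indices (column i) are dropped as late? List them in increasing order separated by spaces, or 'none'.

i=0 t=1 v=6: → [0,5); WM=0
i=1 t=17 v=5: → [15,20); WM=16; [0,5) fires=6
i=2 t=19 v=7: → [15,20); WM=18
i=3 t=26 v=5: → [25,30); WM=25; [15,20) fires=7
i=4 t=28 v=1: → [25,30); WM=27
i=5 t=20 v=6: DROP (t<27-1); WM=27

5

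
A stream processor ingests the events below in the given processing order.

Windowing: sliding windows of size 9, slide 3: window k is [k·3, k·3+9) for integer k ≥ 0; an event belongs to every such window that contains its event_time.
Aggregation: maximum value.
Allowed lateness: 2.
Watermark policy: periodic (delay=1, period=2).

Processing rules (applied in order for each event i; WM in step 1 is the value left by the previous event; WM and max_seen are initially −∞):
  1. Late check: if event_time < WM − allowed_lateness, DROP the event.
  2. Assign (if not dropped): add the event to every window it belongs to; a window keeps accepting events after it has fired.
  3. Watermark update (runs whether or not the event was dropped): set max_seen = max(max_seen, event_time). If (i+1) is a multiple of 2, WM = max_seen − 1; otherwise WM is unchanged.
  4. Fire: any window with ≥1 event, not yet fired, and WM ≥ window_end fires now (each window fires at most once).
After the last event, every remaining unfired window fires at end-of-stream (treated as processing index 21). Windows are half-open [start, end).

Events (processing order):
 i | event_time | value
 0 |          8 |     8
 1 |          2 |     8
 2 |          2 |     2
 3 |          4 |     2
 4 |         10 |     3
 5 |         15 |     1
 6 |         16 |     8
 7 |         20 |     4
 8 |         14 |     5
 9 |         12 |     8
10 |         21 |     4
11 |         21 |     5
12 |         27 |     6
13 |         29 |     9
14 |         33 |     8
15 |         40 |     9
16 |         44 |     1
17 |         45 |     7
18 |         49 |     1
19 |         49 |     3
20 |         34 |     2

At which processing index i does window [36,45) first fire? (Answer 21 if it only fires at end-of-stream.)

19

i=0 t=8 v=8: → [6,15),[3,12),[0,9); WM=−∞
i=1 t=2 v=8: → [0,9); WM=7
i=2 t=2 v=2: DROP (t<7-2); WM=7
i=3 t=4 v=2: DROP (t<7-2); WM=7
i=4 t=10 v=3: → [9,18),[6,15),[3,12); WM=7
i=5 t=15 v=1: → [15,24),[12,21),[9,18); WM=14; [0,9) fires=8 [3,12) fires=8
i=6 t=16 v=8: → [15,24),[12,21),[9,18); WM=14
i=7 t=20 v=4: → [18,27),[15,24),[12,21); WM=19; [6,15) fires=8 [9,18) fires=8
i=8 t=14 v=5: DROP (t<19-2); WM=19
i=9 t=12 v=8: DROP (t<19-2); WM=19
i=10 t=21 v=4: → [21,30),[18,27),[15,24); WM=19
i=11 t=21 v=5: → [21,30),[18,27),[15,24); WM=20
i=12 t=27 v=6: → [27,36),[24,33),[21,30); WM=20
i=13 t=29 v=9: → [27,36),[24,33),[21,30); WM=28; [12,21) fires=8 [15,24) fires=8 [18,27) fires=5
i=14 t=33 v=8: → [33,42),[30,39),[27,36); WM=28
i=15 t=40 v=9: → [39,48),[36,45),[33,42); WM=39; [21,30) fires=9 [24,33) fires=9 [27,36) fires=9 [30,39) fires=8
i=16 t=44 v=1: → [42,51),[39,48),[36,45); WM=39
i=17 t=45 v=7: → [45,54),[42,51),[39,48); WM=44; [33,42) fires=9
i=18 t=49 v=1: → [48,57),[45,54),[42,51); WM=44
i=19 t=49 v=3: → [48,57),[45,54),[42,51); WM=48; [36,45) fires=9 [39,48) fires=9
i=20 t=34 v=2: DROP (t<48-2); WM=48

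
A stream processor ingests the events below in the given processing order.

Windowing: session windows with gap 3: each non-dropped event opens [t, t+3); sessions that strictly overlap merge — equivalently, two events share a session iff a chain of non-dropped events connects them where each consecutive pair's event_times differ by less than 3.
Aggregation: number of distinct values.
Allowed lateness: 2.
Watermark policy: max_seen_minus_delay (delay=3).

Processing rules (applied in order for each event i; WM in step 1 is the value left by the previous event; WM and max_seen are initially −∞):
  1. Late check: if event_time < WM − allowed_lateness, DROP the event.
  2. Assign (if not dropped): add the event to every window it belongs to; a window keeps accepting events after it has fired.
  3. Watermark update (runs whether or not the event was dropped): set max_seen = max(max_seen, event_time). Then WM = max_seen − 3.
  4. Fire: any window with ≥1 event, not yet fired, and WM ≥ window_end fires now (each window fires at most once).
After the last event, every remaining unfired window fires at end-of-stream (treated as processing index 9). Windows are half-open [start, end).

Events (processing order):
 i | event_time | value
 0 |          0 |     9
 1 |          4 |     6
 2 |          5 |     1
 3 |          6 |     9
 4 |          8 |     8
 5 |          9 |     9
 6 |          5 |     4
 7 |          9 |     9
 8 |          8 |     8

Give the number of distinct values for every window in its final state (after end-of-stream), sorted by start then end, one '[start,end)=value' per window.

i=0 t=0 v=9: → [0,3); WM=-3
i=1 t=4 v=6: → [4,7); WM=1
i=2 t=5 v=1: → [4,8); WM=2
i=3 t=6 v=9: → [4,9); WM=3
i=4 t=8 v=8: → [4,11); WM=5
i=5 t=9 v=9: → [4,12); WM=6
i=6 t=5 v=4: → [4,12); WM=6
i=7 t=9 v=9: → [4,12); WM=6
i=8 t=8 v=8: → [4,12); WM=6

[0,3)=1 [4,12)=5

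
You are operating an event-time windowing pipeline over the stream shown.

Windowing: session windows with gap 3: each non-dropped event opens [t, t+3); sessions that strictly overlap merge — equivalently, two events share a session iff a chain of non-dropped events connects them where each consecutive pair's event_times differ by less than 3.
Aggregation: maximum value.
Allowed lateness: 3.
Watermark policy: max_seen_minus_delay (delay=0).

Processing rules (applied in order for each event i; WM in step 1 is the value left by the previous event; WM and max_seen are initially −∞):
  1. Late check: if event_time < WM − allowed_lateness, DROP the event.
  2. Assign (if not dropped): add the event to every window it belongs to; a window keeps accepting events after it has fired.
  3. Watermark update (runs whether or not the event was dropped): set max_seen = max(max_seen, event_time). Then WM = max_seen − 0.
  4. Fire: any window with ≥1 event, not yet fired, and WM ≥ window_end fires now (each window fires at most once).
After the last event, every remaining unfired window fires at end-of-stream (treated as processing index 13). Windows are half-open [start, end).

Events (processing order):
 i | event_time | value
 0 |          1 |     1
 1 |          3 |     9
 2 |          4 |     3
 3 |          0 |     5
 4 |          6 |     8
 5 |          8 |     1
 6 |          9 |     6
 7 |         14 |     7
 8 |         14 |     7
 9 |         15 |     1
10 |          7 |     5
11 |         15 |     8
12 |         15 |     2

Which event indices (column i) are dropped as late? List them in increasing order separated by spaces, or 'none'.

i=0 t=1 v=1: → [1,4); WM=1
i=1 t=3 v=9: → [1,6); WM=3
i=2 t=4 v=3: → [1,7); WM=4
i=3 t=0 v=5: DROP (t<4-3); WM=4
i=4 t=6 v=8: → [1,9); WM=6
i=5 t=8 v=1: → [1,11); WM=8
i=6 t=9 v=6: → [1,12); WM=9
i=7 t=14 v=7: → [14,17); WM=14
i=8 t=14 v=7: → [14,17); WM=14
i=9 t=15 v=1: → [14,18); WM=15
i=10 t=7 v=5: DROP (t<15-3); WM=15
i=11 t=15 v=8: → [14,18); WM=15
i=12 t=15 v=2: → [14,18); WM=15

3 10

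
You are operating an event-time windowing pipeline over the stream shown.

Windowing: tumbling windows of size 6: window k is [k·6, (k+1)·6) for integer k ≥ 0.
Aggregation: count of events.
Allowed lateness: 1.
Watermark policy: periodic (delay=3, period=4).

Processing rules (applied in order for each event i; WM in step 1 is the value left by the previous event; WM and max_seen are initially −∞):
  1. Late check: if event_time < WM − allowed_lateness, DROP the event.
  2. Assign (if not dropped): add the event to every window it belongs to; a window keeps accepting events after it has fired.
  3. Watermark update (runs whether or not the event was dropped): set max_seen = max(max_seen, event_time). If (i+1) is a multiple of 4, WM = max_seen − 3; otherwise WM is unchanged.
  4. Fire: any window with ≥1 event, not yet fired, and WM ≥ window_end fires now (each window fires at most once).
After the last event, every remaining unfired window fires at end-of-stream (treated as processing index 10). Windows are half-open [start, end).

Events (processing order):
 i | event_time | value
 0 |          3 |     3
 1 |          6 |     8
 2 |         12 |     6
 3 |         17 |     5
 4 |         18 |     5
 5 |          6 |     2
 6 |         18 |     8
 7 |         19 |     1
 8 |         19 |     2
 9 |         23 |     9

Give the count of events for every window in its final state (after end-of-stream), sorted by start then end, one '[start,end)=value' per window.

i=0 t=3 v=3: → [0,6); WM=−∞
i=1 t=6 v=8: → [6,12); WM=−∞
i=2 t=12 v=6: → [12,18); WM=−∞
i=3 t=17 v=5: → [12,18); WM=14; [0,6) fires=1 [6,12) fires=1
i=4 t=18 v=5: → [18,24); WM=14
i=5 t=6 v=2: DROP (t<14-1); WM=14
i=6 t=18 v=8: → [18,24); WM=14
i=7 t=19 v=1: → [18,24); WM=16
i=8 t=19 v=2: → [18,24); WM=16
i=9 t=23 v=9: → [18,24); WM=16

[0,6)=1 [6,12)=1 [12,18)=2 [18,24)=5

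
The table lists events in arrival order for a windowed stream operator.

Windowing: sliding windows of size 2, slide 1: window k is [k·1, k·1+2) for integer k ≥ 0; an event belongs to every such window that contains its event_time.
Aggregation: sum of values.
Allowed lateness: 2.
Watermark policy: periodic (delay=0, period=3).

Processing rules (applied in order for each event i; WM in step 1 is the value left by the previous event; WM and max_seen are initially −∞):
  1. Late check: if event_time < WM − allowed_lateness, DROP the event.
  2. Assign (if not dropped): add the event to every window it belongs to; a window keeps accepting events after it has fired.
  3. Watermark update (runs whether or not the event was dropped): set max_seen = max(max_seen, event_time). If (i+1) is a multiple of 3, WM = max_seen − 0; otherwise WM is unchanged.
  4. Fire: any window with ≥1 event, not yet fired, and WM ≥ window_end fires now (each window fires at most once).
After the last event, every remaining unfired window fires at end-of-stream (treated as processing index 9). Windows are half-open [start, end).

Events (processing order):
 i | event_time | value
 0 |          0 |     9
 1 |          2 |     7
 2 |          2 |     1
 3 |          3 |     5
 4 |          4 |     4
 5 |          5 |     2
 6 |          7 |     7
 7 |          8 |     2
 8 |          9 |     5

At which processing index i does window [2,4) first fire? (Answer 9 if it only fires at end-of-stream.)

5

i=0 t=0 v=9: → [0,2); WM=−∞
i=1 t=2 v=7: → [2,4),[1,3); WM=−∞
i=2 t=2 v=1: → [2,4),[1,3); WM=2; [0,2) fires=9
i=3 t=3 v=5: → [3,5),[2,4); WM=2
i=4 t=4 v=4: → [4,6),[3,5); WM=2
i=5 t=5 v=2: → [5,7),[4,6); WM=5; [1,3) fires=8 [2,4) fires=13 [3,5) fires=9
i=6 t=7 v=7: → [7,9),[6,8); WM=5
i=7 t=8 v=2: → [8,10),[7,9); WM=5
i=8 t=9 v=5: → [9,11),[8,10); WM=9; [4,6) fires=6 [5,7) fires=2 [6,8) fires=7 [7,9) fires=9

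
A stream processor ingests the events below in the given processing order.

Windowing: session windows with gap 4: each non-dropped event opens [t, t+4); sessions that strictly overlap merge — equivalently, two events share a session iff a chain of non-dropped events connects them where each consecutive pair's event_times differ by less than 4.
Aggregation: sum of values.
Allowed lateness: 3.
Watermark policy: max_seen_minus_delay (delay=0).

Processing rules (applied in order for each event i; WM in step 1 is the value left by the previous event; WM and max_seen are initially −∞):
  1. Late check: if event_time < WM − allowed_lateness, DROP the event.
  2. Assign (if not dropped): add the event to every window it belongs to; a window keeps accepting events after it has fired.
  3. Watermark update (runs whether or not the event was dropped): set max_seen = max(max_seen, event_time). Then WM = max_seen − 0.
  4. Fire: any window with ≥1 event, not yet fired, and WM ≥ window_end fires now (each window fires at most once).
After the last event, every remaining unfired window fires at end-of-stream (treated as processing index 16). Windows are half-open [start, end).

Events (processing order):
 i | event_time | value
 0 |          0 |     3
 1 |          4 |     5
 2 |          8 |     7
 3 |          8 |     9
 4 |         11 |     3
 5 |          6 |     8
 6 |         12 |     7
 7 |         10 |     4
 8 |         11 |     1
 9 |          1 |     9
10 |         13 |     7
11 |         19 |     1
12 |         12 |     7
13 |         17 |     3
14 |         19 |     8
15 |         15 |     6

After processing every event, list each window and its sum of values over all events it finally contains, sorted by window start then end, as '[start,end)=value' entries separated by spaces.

i=0 t=0 v=3: → [0,4); WM=0
i=1 t=4 v=5: → [4,8); WM=4
i=2 t=8 v=7: → [8,12); WM=8
i=3 t=8 v=9: → [8,12); WM=8
i=4 t=11 v=3: → [8,15); WM=11
i=5 t=6 v=8: DROP (t<11-3); WM=11
i=6 t=12 v=7: → [8,16); WM=12
i=7 t=10 v=4: → [8,16); WM=12
i=8 t=11 v=1: → [8,16); WM=12
i=9 t=1 v=9: DROP (t<12-3); WM=12
i=10 t=13 v=7: → [8,17); WM=13
i=11 t=19 v=1: → [19,23); WM=19
i=12 t=12 v=7: DROP (t<19-3); WM=19
i=13 t=17 v=3: → [17,23); WM=19
i=14 t=19 v=8: → [17,23); WM=19
i=15 t=15 v=6: DROP (t<19-3); WM=19

[0,4)=3 [4,8)=5 [8,17)=38 [17,23)=12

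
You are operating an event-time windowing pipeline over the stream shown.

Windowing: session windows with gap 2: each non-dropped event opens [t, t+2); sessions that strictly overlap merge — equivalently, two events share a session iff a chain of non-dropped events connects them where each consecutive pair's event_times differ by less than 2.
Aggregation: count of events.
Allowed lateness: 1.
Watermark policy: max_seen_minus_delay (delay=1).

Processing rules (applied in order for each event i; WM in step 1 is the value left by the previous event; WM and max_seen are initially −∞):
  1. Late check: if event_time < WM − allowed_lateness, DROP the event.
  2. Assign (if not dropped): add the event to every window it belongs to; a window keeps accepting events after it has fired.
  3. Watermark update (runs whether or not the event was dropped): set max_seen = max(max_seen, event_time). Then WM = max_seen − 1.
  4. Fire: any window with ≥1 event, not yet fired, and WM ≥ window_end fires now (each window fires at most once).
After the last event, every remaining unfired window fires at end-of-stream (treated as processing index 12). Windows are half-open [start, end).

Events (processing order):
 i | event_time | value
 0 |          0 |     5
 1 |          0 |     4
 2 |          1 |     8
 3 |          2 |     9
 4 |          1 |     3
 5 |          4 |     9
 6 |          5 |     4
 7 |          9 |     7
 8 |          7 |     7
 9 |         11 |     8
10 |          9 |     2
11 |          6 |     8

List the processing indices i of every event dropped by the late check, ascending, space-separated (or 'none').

11

i=0 t=0 v=5: → [0,2); WM=-1
i=1 t=0 v=4: → [0,2); WM=-1
i=2 t=1 v=8: → [0,3); WM=0
i=3 t=2 v=9: → [0,4); WM=1
i=4 t=1 v=3: → [0,4); WM=1
i=5 t=4 v=9: → [4,6); WM=3
i=6 t=5 v=4: → [4,7); WM=4
i=7 t=9 v=7: → [9,11); WM=8
i=8 t=7 v=7: → [7,9); WM=8
i=9 t=11 v=8: → [11,13); WM=10
i=10 t=9 v=2: → [9,11); WM=10
i=11 t=6 v=8: DROP (t<10-1); WM=10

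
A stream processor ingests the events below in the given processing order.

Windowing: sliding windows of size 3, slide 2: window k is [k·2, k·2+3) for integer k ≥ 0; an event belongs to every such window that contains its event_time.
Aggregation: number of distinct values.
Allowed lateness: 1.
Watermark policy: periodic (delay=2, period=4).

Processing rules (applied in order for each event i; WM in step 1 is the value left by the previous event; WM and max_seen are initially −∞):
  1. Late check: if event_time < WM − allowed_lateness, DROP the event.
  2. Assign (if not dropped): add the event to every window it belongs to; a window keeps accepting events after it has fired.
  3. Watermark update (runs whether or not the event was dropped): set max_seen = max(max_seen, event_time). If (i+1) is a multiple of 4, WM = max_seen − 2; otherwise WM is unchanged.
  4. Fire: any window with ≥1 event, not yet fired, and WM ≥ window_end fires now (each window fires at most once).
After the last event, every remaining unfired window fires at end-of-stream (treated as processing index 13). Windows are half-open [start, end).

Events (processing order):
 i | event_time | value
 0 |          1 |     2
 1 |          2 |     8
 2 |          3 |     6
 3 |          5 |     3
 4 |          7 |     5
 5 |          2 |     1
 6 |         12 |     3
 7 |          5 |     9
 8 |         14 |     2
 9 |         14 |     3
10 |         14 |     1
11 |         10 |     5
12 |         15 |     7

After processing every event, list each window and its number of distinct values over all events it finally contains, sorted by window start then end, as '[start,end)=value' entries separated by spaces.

i=0 t=1 v=2: → [0,3); WM=−∞
i=1 t=2 v=8: → [2,5),[0,3); WM=−∞
i=2 t=3 v=6: → [2,5); WM=−∞
i=3 t=5 v=3: → [4,7); WM=3; [0,3) fires=2
i=4 t=7 v=5: → [6,9); WM=3
i=5 t=2 v=1: → [2,5),[0,3); WM=3
i=6 t=12 v=3: → [12,15),[10,13); WM=3
i=7 t=5 v=9: → [4,7); WM=10; [2,5) fires=3 [4,7) fires=2 [6,9) fires=1
i=8 t=14 v=2: → [14,17),[12,15); WM=10
i=9 t=14 v=3: → [14,17),[12,15); WM=10
i=10 t=14 v=1: → [14,17),[12,15); WM=10
i=11 t=10 v=5: → [10,13),[8,11); WM=12; [8,11) fires=1
i=12 t=15 v=7: → [14,17); WM=12

[0,3)=3 [2,5)=3 [4,7)=2 [6,9)=1 [8,11)=1 [10,13)=2 [12,15)=3 [14,17)=4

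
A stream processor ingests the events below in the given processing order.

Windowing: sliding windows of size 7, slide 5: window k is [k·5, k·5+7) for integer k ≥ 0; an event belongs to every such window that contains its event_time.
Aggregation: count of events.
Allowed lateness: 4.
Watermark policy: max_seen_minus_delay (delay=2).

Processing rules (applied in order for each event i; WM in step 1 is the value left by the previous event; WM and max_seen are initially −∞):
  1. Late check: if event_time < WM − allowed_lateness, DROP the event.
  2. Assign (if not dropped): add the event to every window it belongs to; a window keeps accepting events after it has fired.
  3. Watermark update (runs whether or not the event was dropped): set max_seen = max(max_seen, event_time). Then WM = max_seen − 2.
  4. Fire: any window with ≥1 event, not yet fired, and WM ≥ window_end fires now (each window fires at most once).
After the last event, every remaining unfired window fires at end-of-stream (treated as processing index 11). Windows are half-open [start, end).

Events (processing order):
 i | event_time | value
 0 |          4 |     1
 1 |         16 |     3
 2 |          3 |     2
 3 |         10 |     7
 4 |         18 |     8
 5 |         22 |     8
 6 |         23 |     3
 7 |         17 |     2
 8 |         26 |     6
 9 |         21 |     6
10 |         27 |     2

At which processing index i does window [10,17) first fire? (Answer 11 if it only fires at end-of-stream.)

5

i=0 t=4 v=1: → [0,7); WM=2
i=1 t=16 v=3: → [15,22),[10,17); WM=14; [0,7) fires=1
i=2 t=3 v=2: DROP (t<14-4); WM=14
i=3 t=10 v=7: → [10,17),[5,12); WM=14; [5,12) fires=1
i=4 t=18 v=8: → [15,22); WM=16
i=5 t=22 v=8: → [20,27); WM=20; [10,17) fires=2
i=6 t=23 v=3: → [20,27); WM=21
i=7 t=17 v=2: → [15,22); WM=21
i=8 t=26 v=6: → [25,32),[20,27); WM=24; [15,22) fires=3
i=9 t=21 v=6: → [20,27),[15,22); WM=24
i=10 t=27 v=2: → [25,32); WM=25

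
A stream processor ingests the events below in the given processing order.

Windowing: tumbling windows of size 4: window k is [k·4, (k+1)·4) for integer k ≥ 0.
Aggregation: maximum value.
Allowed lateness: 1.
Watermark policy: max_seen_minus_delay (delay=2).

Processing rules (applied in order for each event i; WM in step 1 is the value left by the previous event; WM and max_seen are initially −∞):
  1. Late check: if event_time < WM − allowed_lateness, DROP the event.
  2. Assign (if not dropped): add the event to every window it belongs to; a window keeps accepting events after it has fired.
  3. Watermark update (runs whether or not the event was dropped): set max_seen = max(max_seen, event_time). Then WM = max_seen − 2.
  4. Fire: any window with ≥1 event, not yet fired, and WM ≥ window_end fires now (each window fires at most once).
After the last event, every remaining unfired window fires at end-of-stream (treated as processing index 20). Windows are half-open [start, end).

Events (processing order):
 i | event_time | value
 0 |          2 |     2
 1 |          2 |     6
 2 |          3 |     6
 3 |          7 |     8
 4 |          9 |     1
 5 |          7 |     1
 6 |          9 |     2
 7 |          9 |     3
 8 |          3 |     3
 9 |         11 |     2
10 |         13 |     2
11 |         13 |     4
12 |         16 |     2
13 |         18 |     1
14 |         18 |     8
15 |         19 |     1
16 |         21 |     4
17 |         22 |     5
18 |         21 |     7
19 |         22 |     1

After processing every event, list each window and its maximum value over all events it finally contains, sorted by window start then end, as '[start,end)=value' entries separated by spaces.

i=0 t=2 v=2: → [0,4); WM=0
i=1 t=2 v=6: → [0,4); WM=0
i=2 t=3 v=6: → [0,4); WM=1
i=3 t=7 v=8: → [4,8); WM=5; [0,4) fires=6
i=4 t=9 v=1: → [8,12); WM=7
i=5 t=7 v=1: → [4,8); WM=7
i=6 t=9 v=2: → [8,12); WM=7
i=7 t=9 v=3: → [8,12); WM=7
i=8 t=3 v=3: DROP (t<7-1); WM=7
i=9 t=11 v=2: → [8,12); WM=9; [4,8) fires=8
i=10 t=13 v=2: → [12,16); WM=11
i=11 t=13 v=4: → [12,16); WM=11
i=12 t=16 v=2: → [16,20); WM=14; [8,12) fires=3
i=13 t=18 v=1: → [16,20); WM=16; [12,16) fires=4
i=14 t=18 v=8: → [16,20); WM=16
i=15 t=19 v=1: → [16,20); WM=17
i=16 t=21 v=4: → [20,24); WM=19
i=17 t=22 v=5: → [20,24); WM=20; [16,20) fires=8
i=18 t=21 v=7: → [20,24); WM=20
i=19 t=22 v=1: → [20,24); WM=20

[0,4)=6 [4,8)=8 [8,12)=3 [12,16)=4 [16,20)=8 [20,24)=7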